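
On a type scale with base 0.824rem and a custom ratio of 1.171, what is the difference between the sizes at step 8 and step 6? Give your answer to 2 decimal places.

0.79rem

Step 6: 0.824 × 1.171⁶ = 2.1246rem
Step 8: 0.824 × 1.171⁸ = 2.9133rem
Difference: 2.9133 − 2.1246 = 0.7887rem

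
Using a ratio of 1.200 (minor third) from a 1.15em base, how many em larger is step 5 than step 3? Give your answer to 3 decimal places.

0.874em

Step 3: 1.15 × 1.200³ = 1.98720em
Step 5: 1.15 × 1.200⁵ = 2.86157em
Difference: 2.86157 − 1.98720 = 0.87437em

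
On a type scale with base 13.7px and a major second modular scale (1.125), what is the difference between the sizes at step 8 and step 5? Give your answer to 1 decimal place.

10.5px

Step 5: 13.7 × 1.125⁵ = 24.688px
Step 8: 13.7 × 1.125⁸ = 35.151px
Difference: 35.151 − 24.688 = 10.463px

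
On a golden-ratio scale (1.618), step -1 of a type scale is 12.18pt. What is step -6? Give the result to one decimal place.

1.1pt

Moving from step -1 to step -6 is 5 steps down, so divide by r⁵.
12.18 ÷ 1.618⁵ = 12.18 ÷ 11.08901 ≈ 1.098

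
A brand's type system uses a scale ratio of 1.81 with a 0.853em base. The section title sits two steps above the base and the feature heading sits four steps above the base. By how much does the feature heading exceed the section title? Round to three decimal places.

6.361em

Step 2: 0.853 × 1.81² = 2.79451em
Step 4: 0.853 × 1.81⁴ = 9.15511em
Difference: 9.15511 − 2.79451 = 6.36060em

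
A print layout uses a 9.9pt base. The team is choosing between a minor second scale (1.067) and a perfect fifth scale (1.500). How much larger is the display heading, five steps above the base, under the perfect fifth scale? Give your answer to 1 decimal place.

Minor second: 9.9 × 1.067⁵ = 13.692pt
Perfect fifth: 9.9 × 1.500⁵ = 75.178pt
Difference: 75.178 − 13.692 = 61.486pt

61.5pt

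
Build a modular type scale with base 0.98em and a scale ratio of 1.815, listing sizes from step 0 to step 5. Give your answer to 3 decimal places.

0.980em, 1.779em, 3.228em, 5.859em, 10.635em, 19.302em

Step 0: 0.98em
Step 1: 0.98 × 1.815 = 1.779
Step 2: 0.98 × 1.815² = 3.228
Step 3: 0.98 × 1.815³ = 5.859
Step 4: 0.98 × 1.815⁴ = 10.635
Step 5: 0.98 × 1.815⁵ = 19.302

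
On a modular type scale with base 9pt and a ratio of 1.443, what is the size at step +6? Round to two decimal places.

Every step multiplies by the scale ratio.
9.0 × 1.443⁶ = 9.0 × 9.02813 ≈ 81.25

81.25pt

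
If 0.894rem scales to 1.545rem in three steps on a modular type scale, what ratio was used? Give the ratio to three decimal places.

1.200

r³ = 1.545 / 0.894, so r = (1.545/0.894)^(1/3).
r = 1.7282^(1/3) ≈ 1.2000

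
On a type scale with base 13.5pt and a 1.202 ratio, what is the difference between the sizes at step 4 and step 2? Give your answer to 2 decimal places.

8.68pt

Step 2: 13.5 × 1.202² = 19.5049pt
Step 4: 13.5 × 1.202⁴ = 28.1807pt
Difference: 28.1807 − 19.5049 = 8.6758pt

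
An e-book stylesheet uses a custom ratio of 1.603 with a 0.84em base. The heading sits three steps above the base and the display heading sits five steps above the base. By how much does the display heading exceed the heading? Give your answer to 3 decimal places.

Step 3: 0.84 × 1.603³ = 3.46003em
Step 5: 0.84 × 1.603⁵ = 8.89092em
Difference: 8.89092 − 3.46003 = 5.43089em

5.431em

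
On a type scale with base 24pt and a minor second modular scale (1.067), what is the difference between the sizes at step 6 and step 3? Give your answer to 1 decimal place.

6.3pt

Step 3: 24.0 × 1.067³ = 29.154pt
Step 6: 24.0 × 1.067⁶ = 35.416pt
Difference: 35.416 − 29.154 = 6.262pt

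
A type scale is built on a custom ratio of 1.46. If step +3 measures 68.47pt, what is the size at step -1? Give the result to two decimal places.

68.47 ÷ 1.46⁴ = 68.47 ÷ 4.54372 ≈ 15.069

15.07pt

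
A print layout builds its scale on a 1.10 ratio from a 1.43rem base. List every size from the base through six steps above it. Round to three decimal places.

Step 0: 1.43rem
Step 1: 1.43 × 1.10 = 1.573
Step 2: 1.43 × 1.10² = 1.730
Step 3: 1.43 × 1.10³ = 1.903
Step 4: 1.43 × 1.10⁴ = 2.094
Step 5: 1.43 × 1.10⁵ = 2.303
Step 6: 1.43 × 1.10⁶ = 2.533

1.430rem, 1.573rem, 1.730rem, 1.903rem, 2.094rem, 2.303rem, 2.533rem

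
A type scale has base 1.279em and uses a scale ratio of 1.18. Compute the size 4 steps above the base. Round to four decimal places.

1.279 × 1.18⁴ = 1.279 × 1.93878 ≈ 2.4797

2.4797em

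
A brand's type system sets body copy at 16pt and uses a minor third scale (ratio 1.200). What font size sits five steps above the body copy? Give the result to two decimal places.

39.81pt

16.0 × 1.200⁵ = 16.0 × 2.48832 ≈ 39.81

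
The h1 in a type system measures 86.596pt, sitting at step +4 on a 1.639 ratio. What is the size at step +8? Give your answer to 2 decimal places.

Moving from step +4 to step +8 is 4 steps up, so multiply by r⁴.
86.596 × 1.639⁴ = 86.596 × 7.21632 ≈ 624.904

624.90pt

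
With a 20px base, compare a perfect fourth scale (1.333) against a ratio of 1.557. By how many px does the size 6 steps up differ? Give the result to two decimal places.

Perfect fourth: 20.0 × 1.333⁶ = 112.2047px
At 1.557: 20.0 × 1.557⁶ = 284.9454px
Difference: 284.9454 − 112.2047 = 172.7407px

172.74px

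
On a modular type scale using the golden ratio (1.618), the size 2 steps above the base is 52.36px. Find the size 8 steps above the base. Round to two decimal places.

939.44px

Moving from step +2 to step +8 is 6 steps up, so multiply by r⁶.
52.36 × 1.618⁶ = 52.36 × 17.94201 ≈ 939.444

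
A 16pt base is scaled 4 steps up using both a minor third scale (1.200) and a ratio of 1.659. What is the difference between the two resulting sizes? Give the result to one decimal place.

88.0pt

Minor third: 16.0 × 1.200⁴ = 33.178pt
At 1.659: 16.0 × 1.659⁴ = 121.201pt
Difference: 121.201 − 33.178 = 88.023pt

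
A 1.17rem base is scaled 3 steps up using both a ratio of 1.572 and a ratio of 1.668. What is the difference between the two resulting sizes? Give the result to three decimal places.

0.885rem

At 1.572: 1.17 × 1.572³ = 4.54510rem
At 1.668: 1.17 × 1.668³ = 5.42968rem
Difference: 5.42968 − 4.54510 = 0.88458rem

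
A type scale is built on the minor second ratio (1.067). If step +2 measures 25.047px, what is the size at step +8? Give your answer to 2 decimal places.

The gap is 8 − (2) = 6 steps, so the factor is 1.067^6.
25.047 × 1.067⁶ = 25.047 × 1.47566 ≈ 36.961

36.96px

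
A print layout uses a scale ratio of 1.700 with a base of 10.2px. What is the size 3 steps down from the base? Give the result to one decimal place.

10.2 ÷ 1.700³ = 10.2 ÷ 4.91300 ≈ 2.08

2.1px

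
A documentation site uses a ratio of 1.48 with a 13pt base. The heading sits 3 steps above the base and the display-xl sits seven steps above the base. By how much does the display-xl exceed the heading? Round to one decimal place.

160.1pt

Step 3: 13.0 × 1.48³ = 42.143pt
Step 7: 13.0 × 1.48⁷ = 202.197pt
Difference: 202.197 − 42.143 = 160.054pt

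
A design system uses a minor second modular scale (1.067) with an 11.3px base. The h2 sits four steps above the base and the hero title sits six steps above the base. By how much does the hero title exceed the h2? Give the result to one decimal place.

2.0px

Step 4: 11.3 × 1.067⁴ = 14.647px
Step 6: 11.3 × 1.067⁶ = 16.675px
Difference: 16.675 − 14.647 = 2.028px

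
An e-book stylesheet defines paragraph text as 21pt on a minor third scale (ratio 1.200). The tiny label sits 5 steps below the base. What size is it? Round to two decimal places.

8.44pt

A modular type scale is a geometric sequence: sizeₙ = base × rⁿ.
21.0 ÷ 1.200⁵ = 21.0 ÷ 2.48832 ≈ 8.44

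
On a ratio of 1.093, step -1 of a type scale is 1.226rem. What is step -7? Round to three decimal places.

0.719rem

Moving from step -1 to step -7 is 6 steps down, so divide by r⁶.
1.226 ÷ 1.093⁶ = 1.226 ÷ 1.70499 ≈ 0.719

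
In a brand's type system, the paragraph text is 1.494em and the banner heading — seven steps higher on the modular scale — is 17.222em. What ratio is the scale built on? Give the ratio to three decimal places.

r⁷ = 17.222 / 1.494, so r = (17.222/1.494)^(1/7).
r = 11.5274^(1/7) ≈ 1.4180

1.418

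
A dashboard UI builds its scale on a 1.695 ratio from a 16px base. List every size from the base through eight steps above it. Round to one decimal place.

Step 0: 16px
Step 1: 16.0 × 1.695 = 27.1
Step 2: 16.0 × 1.695² = 46.0
Step 3: 16.0 × 1.695³ = 77.9
Step 4: 16.0 × 1.695⁴ = 132.1
Step 5: 16.0 × 1.695⁵ = 223.9
Step 6: 16.0 × 1.695⁶ = 379.4
Step 7: 16.0 × 1.695⁷ = 643.1
Step 8: 16.0 × 1.695⁸ = 1090.1

16.0px, 27.1px, 46.0px, 77.9px, 132.1px, 223.9px, 379.4px, 643.1px, 1090.1px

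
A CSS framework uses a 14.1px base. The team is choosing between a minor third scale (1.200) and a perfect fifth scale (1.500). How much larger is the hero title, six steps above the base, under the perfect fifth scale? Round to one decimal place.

Minor third: 14.1 × 1.200⁶ = 42.102px
Perfect fifth: 14.1 × 1.500⁶ = 160.608px
Difference: 160.608 − 42.102 = 118.506px

118.5px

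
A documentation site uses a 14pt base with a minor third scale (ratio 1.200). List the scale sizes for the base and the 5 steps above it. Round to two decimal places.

Step 0: 14pt
Step 1: 14.0 × 1.200 = 16.80
Step 2: 14.0 × 1.200² = 20.16
Step 3: 14.0 × 1.200³ = 24.19
Step 4: 14.0 × 1.200⁴ = 29.03
Step 5: 14.0 × 1.200⁵ = 34.84

14.00pt, 16.80pt, 20.16pt, 24.19pt, 29.03pt, 34.84pt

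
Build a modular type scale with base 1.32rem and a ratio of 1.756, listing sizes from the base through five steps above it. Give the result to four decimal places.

Step 0: 1.32rem
Step 1: 1.32 × 1.756 = 2.3179
Step 2: 1.32 × 1.756² = 4.0703
Step 3: 1.32 × 1.756³ = 7.1474
Step 4: 1.32 × 1.756⁴ = 12.5508
Step 5: 1.32 × 1.756⁵ = 22.0392

1.3200rem, 2.3179rem, 4.0703rem, 7.1474rem, 12.5508rem, 22.0392rem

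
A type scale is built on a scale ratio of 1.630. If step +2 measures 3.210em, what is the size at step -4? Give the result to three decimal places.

The gap is -4 − (2) = -6 steps, so the factor is 1.630^-6.
3.210 ÷ 1.630⁶ = 3.210 ÷ 18.75537 ≈ 0.171

0.171em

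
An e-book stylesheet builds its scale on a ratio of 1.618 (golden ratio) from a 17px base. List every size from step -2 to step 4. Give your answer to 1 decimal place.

Step -2: 17.0 ÷ 1.618² = 6.5
Step -1: 17.0 ÷ 1.618 = 10.5
Step 0: 17px
Step 1: 17.0 × 1.618 = 27.5
Step 2: 17.0 × 1.618² = 44.5
Step 3: 17.0 × 1.618³ = 72.0
Step 4: 17.0 × 1.618⁴ = 116.5

6.5px, 10.5px, 17.0px, 27.5px, 44.5px, 72.0px, 116.5px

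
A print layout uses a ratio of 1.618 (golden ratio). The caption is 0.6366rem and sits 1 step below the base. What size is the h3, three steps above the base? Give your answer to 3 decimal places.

0.6366 × 1.618⁴ = 0.6366 × 6.85353 ≈ 4.363

4.363rem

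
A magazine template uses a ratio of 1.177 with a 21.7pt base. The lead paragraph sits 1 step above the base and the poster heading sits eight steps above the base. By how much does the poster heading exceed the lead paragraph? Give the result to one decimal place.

54.4pt

Step 1: 21.7 × 1.177 = 25.541pt
Step 8: 21.7 × 1.177⁸ = 79.923pt
Difference: 79.923 − 25.541 = 54.382pt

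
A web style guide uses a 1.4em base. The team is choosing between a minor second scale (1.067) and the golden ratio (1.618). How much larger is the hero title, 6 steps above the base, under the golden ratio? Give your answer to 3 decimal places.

Minor second: 1.4 × 1.067⁶ = 2.06593em
Golden ratio: 1.4 × 1.618⁶ = 25.11881em
Difference: 25.11881 − 2.06593 = 23.05288em

23.053em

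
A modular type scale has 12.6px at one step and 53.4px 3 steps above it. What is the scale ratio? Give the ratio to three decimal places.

r³ = 53.4 / 12.6, so r = (53.4/12.6)^(1/3).
r = 4.2381^(1/3) ≈ 1.6183

1.618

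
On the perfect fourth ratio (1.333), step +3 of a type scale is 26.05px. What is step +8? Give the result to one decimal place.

26.05 × 1.333⁵ = 26.05 × 4.20873 ≈ 109.637

109.6px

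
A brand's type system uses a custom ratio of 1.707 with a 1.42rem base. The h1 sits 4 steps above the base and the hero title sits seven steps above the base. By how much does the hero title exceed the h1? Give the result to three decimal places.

Step 4: 1.42 × 1.707⁴ = 12.05653rem
Step 7: 1.42 × 1.707⁷ = 59.96847rem
Difference: 59.96847 − 12.05653 = 47.91194rem

47.912rem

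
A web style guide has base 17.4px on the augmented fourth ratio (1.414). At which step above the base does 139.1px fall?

6

1.414ⁿ = 139.1 / 17.4 = 7.9943
n = ln(7.9943) / ln(1.414) = 2.0787 / 0.3464 ≈ 6.00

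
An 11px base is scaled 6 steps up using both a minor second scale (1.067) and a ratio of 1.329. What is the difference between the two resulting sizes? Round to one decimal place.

44.4px

Minor second: 11.0 × 1.067⁶ = 16.232px
At 1.329: 11.0 × 1.329⁶ = 60.610px
Difference: 60.610 − 16.232 = 44.378px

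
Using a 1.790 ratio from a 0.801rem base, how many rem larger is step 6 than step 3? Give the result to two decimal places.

Step 3: 0.801 × 1.790³ = 4.5940rem
Step 6: 0.801 × 1.790⁶ = 26.3482rem
Difference: 26.3482 − 4.5940 = 21.7542rem

21.75rem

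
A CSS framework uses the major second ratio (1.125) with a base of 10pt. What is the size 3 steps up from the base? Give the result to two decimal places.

14.24pt

10.0 × 1.125³ = 10.0 × 1.42383 ≈ 14.24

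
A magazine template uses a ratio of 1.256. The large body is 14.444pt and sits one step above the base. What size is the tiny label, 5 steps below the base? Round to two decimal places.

3.68pt

14.444 ÷ 1.256⁶ = 14.444 ÷ 3.92589 ≈ 3.679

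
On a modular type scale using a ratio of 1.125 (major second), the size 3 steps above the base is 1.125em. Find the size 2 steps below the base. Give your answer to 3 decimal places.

0.624em

1.125 ÷ 1.125⁵ = 1.125 ÷ 1.80203 ≈ 0.624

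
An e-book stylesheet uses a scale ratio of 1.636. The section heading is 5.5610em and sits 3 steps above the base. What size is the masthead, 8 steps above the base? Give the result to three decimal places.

Moving from step +3 to step +8 is 5 steps up, so multiply by r⁵.
5.5610 × 1.636⁵ = 5.5610 × 11.71970 ≈ 65.173

65.173em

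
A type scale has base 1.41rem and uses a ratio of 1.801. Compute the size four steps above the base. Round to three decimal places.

14.835rem

1.41 × 1.801⁴ = 1.41 × 10.52095 ≈ 14.835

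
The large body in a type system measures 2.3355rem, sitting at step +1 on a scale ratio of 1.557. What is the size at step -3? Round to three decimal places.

The gap is -3 − (1) = -4 steps, so the factor is 1.557^-4.
2.3355 ÷ 1.557⁴ = 2.3355 ÷ 5.87698 ≈ 0.397

0.397rem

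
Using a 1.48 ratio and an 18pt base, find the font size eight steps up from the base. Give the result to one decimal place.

414.3pt

Every step multiplies by the scale ratio.
18.0 × 1.48⁸ = 18.0 × 23.01939 ≈ 414.35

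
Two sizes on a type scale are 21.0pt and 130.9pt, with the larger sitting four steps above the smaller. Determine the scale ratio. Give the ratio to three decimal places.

1.580

r⁴ = 130.9 / 21.0, so r = (130.9/21.0)^(1/4).
r = 6.2333^(1/4) ≈ 1.5801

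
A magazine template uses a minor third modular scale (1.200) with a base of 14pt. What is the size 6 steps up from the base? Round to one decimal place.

Each step on a modular scale multiplies by the ratio, so the size n steps from the base is base × ratioⁿ.
14.0 × 1.200⁶ = 14.0 × 2.98598 ≈ 41.80

41.8pt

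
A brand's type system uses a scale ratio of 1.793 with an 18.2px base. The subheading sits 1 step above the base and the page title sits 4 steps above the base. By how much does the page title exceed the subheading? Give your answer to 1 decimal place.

Step 1: 18.2 × 1.793 = 32.633px
Step 4: 18.2 × 1.793⁴ = 188.102px
Difference: 188.102 − 32.633 = 155.469px

155.5px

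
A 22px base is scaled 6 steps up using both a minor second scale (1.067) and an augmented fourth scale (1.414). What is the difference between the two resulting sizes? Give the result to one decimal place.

Minor second: 22.0 × 1.067⁶ = 32.465px
Augmented fourth: 22.0 × 1.414⁶ = 175.841px
Difference: 175.841 − 32.465 = 143.376px

143.4px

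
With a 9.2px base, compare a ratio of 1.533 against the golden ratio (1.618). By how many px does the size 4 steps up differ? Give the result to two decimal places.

At 1.533: 9.2 × 1.533⁴ = 50.8108px
Golden ratio: 9.2 × 1.618⁴ = 63.0524px
Difference: 63.0524 − 50.8108 = 12.2416px

12.24px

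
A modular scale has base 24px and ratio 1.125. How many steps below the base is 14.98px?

1.125ⁿ = 24 / 14.98 = 1.6021
n = ln(1.6021) / ln(1.125) = 0.4713 / 0.1178 ≈ 4.00

4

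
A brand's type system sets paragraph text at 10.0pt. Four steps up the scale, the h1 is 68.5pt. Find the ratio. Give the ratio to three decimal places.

The ratio satisfies 10.0 × r⁴ = 68.5, so r = (68.5 / 10.0)^(1/4).
r = 6.8500^(1/4) ≈ 1.6178

1.618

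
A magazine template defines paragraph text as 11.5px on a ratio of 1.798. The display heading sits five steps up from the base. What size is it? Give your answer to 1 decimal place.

216.1px

11.5 × 1.798⁵ = 11.5 × 18.79094 ≈ 216.10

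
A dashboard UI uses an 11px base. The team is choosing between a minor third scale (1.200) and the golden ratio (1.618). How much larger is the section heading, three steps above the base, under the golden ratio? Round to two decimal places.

27.59px

Minor third: 11.0 × 1.200³ = 19.0080px
Golden ratio: 11.0 × 1.618³ = 46.5938px
Difference: 46.5938 − 19.0080 = 27.5858px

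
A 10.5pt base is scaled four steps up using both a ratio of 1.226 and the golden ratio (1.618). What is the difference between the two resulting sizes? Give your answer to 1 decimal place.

48.2pt

At 1.226: 10.5 × 1.226⁴ = 23.722pt
Golden ratio: 10.5 × 1.618⁴ = 71.962pt
Difference: 71.962 − 23.722 = 48.240pt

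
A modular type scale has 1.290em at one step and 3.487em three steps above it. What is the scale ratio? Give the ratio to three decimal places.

The ratio satisfies 1.290 × r³ = 3.487, so r = (3.487 / 1.290)^(1/3).
r = 2.7031^(1/3) ≈ 1.3930

1.393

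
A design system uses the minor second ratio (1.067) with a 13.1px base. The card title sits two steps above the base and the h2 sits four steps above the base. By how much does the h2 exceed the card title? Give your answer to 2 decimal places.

2.07px

Step 2: 13.1 × 1.067² = 14.9142px
Step 4: 13.1 × 1.067⁴ = 16.9797px
Difference: 16.9797 − 14.9142 = 2.0655px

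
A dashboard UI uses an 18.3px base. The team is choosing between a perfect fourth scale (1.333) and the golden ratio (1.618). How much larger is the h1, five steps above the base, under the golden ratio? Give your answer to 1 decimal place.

Perfect fourth: 18.3 × 1.333⁵ = 77.020px
Golden ratio: 18.3 × 1.618⁵ = 202.929px
Difference: 202.929 − 77.020 = 125.909px

125.9px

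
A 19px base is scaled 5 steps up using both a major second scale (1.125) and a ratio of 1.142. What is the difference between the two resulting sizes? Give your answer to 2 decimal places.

2.67px

Major second: 19.0 × 1.125⁵ = 34.2386px
At 1.142: 19.0 × 1.142⁵ = 36.9049px
Difference: 36.9049 − 34.2386 = 2.6663px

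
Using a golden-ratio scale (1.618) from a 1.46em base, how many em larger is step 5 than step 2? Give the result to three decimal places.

12.368em

Step 2: 1.46 × 1.618² = 3.82217em
Step 5: 1.46 × 1.618⁵ = 16.18995em
Difference: 16.18995 − 3.82217 = 12.36778em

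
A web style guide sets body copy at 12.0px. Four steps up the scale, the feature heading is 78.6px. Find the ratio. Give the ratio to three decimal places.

1.600

r⁴ = 78.6 / 12.0, so r = (78.6/12.0)^(1/4).
r = 6.5500^(1/4) ≈ 1.5998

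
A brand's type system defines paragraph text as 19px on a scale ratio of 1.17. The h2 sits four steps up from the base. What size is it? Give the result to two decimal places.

19.0 × 1.17⁴ = 19.0 × 1.87389 ≈ 35.60

35.60px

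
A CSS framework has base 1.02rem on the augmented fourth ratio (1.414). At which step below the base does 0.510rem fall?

2

1.414ⁿ = 1.02 / 0.510 = 2.0000
n = ln(2.0000) / ln(1.414) = 0.6931 / 0.3464 ≈ 2.00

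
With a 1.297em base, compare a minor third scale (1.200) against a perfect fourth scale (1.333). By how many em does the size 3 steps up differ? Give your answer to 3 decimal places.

Minor third: 1.297 × 1.200³ = 2.24122em
Perfect fourth: 1.297 × 1.333³ = 3.07207em
Difference: 3.07207 − 2.24122 = 0.83085em

0.831em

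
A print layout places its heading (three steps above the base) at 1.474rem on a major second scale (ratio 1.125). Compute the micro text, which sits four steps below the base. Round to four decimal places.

0.6463rem

Moving from step +3 to step -4 is 7 steps down, so divide by r⁷.
1.474 ÷ 1.125⁷ = 1.474 ÷ 2.28070 ≈ 0.6463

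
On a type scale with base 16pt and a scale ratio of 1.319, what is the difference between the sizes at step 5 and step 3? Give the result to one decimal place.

Step 3: 16.0 × 1.319³ = 36.716pt
Step 5: 16.0 × 1.319⁵ = 63.877pt
Difference: 63.877 − 36.716 = 27.161pt

27.2pt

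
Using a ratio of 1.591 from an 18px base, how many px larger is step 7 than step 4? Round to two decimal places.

Step 4: 18.0 × 1.591⁴ = 115.3329px
Step 7: 18.0 × 1.591⁷ = 464.4765px
Difference: 464.4765 − 115.3329 = 349.1436px

349.14px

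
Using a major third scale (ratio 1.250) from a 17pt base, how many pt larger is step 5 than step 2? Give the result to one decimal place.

Step 2: 17.0 × 1.250² = 26.562pt
Step 5: 17.0 × 1.250⁵ = 51.880pt
Difference: 51.880 − 26.562 = 25.318pt

25.3pt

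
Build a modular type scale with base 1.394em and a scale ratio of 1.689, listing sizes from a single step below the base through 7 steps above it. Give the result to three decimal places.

0.825em, 1.394em, 2.354em, 3.977em, 6.717em, 11.344em, 19.161em, 32.362em, 54.660em

Step -1: 1.394 ÷ 1.689 = 0.825
Step 0: 1.394em
Step 1: 1.394 × 1.689 = 2.354
Step 2: 1.394 × 1.689² = 3.977
Step 3: 1.394 × 1.689³ = 6.717
Step 4: 1.394 × 1.689⁴ = 11.344
Step 5: 1.394 × 1.689⁵ = 19.161
Step 6: 1.394 × 1.689⁶ = 32.362
Step 7: 1.394 × 1.689⁷ = 54.660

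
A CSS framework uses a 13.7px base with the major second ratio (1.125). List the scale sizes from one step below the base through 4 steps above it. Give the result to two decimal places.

Step -1: 13.7 ÷ 1.125 = 12.18
Step 0: 13.7px
Step 1: 13.7 × 1.125 = 15.41
Step 2: 13.7 × 1.125² = 17.34
Step 3: 13.7 × 1.125³ = 19.51
Step 4: 13.7 × 1.125⁴ = 21.94

12.18px, 13.70px, 15.41px, 17.34px, 19.51px, 21.94px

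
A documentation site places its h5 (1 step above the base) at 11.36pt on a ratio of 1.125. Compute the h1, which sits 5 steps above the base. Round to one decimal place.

11.36 × 1.125⁴ = 11.36 × 1.60181 ≈ 18.197

18.2pt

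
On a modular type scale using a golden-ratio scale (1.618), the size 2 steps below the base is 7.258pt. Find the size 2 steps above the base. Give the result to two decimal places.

The gap is 2 − (-2) = 4 steps, so the factor is 1.618^4.
7.258 × 1.618⁴ = 7.258 × 6.85353 ≈ 49.743

49.74pt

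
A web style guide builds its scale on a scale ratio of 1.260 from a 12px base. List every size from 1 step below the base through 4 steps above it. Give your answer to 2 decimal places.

9.52px, 12.00px, 15.12px, 19.05px, 24.00px, 30.25px

Step -1: 12.0 ÷ 1.260 = 9.52
Step 0: 12px
Step 1: 12.0 × 1.260 = 15.12
Step 2: 12.0 × 1.260² = 19.05
Step 3: 12.0 × 1.260³ = 24.00
Step 4: 12.0 × 1.260⁴ = 30.25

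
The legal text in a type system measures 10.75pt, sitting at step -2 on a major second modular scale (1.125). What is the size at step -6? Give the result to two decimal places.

10.75 ÷ 1.125⁴ = 10.75 ÷ 1.60181 ≈ 6.711

6.71pt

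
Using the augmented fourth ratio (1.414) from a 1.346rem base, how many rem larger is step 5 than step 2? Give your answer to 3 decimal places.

Step 2: 1.346 × 1.414² = 2.69119rem
Step 5: 1.346 × 1.414⁵ = 7.60838rem
Difference: 7.60838 − 2.69119 = 4.91719rem

4.917rem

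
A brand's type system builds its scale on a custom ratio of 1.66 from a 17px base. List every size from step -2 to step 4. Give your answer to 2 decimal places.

Step -2: 17.0 ÷ 1.66² = 6.17
Step -1: 17.0 ÷ 1.66 = 10.24
Step 0: 17px
Step 1: 17.0 × 1.66 = 28.22
Step 2: 17.0 × 1.66² = 46.85
Step 3: 17.0 × 1.66³ = 77.76
Step 4: 17.0 × 1.66⁴ = 129.09

6.17px, 10.24px, 17.00px, 28.22px, 46.85px, 77.76px, 129.09px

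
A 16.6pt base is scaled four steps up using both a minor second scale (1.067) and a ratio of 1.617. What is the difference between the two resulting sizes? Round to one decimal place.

92.0pt

Minor second: 16.6 × 1.067⁴ = 21.516pt
At 1.617: 16.6 × 1.617⁴ = 113.488pt
Difference: 113.488 − 21.516 = 91.972pt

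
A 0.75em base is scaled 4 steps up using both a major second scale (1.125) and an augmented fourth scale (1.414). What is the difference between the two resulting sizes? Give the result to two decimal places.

Major second: 0.75 × 1.125⁴ = 1.2014em
Augmented fourth: 0.75 × 1.414⁴ = 2.9982em
Difference: 2.9982 − 1.2014 = 1.7968em

1.80em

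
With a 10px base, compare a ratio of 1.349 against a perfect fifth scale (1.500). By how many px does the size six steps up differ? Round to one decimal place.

53.6px

At 1.349: 10.0 × 1.349⁶ = 60.266px
Perfect fifth: 10.0 × 1.500⁶ = 113.906px
Difference: 113.906 − 60.266 = 53.640px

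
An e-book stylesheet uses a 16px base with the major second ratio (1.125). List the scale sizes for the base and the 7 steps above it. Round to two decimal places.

Step 0: 16px
Step 1: 16.0 × 1.125 = 18.00
Step 2: 16.0 × 1.125² = 20.25
Step 3: 16.0 × 1.125³ = 22.78
Step 4: 16.0 × 1.125⁴ = 25.63
Step 5: 16.0 × 1.125⁵ = 28.83
Step 6: 16.0 × 1.125⁶ = 32.44
Step 7: 16.0 × 1.125⁷ = 36.49

16.00px, 18.00px, 20.25px, 22.78px, 25.63px, 28.83px, 32.44px, 36.49px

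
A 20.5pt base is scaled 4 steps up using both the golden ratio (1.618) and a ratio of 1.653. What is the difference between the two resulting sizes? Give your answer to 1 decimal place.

Golden ratio: 20.5 × 1.618⁴ = 140.497pt
At 1.653: 20.5 × 1.653⁴ = 153.054pt
Difference: 153.054 − 140.497 = 12.557pt

12.6pt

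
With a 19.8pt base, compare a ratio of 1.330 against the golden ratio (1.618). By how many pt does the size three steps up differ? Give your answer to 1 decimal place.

37.3pt

At 1.330: 19.8 × 1.330³ = 46.582pt
Golden ratio: 19.8 × 1.618³ = 83.869pt
Difference: 83.869 − 46.582 = 37.287pt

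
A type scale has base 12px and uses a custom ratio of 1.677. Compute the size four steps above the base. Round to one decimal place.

Every step multiplies by the scale ratio.
12.0 × 1.677⁴ = 12.0 × 7.90919 ≈ 94.91

94.9px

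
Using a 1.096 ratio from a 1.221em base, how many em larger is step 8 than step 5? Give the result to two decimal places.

0.61em

Step 5: 1.221 × 1.096⁵ = 1.9309em
Step 8: 1.221 × 1.096⁸ = 2.5421em
Difference: 2.5421 − 1.9309 = 0.6112em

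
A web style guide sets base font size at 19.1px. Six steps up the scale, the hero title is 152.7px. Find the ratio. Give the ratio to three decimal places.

The ratio satisfies 19.1 × r⁶ = 152.7, so r = (152.7 / 19.1)^(1/6).
r = 7.9948^(1/6) ≈ 1.4141

1.414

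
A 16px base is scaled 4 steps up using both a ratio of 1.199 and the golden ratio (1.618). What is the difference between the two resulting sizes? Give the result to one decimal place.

At 1.199: 16.0 × 1.199⁴ = 33.067px
Golden ratio: 16.0 × 1.618⁴ = 109.656px
Difference: 109.656 − 33.067 = 76.589px

76.6px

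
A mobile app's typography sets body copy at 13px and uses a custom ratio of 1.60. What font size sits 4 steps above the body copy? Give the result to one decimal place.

85.2px

Each step on a modular scale multiplies by the ratio, so the size n steps from the base is base × ratioⁿ.
13.0 × 1.60⁴ = 13.0 × 6.55360 ≈ 85.20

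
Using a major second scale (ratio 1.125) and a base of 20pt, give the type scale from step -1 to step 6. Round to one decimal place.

Step -1: 20.0 ÷ 1.125 = 17.8
Step 0: 20pt
Step 1: 20.0 × 1.125 = 22.5
Step 2: 20.0 × 1.125² = 25.3
Step 3: 20.0 × 1.125³ = 28.5
Step 4: 20.0 × 1.125⁴ = 32.0
Step 5: 20.0 × 1.125⁵ = 36.0
Step 6: 20.0 × 1.125⁶ = 40.5

17.8pt, 20.0pt, 22.5pt, 25.3pt, 28.5pt, 32.0pt, 36.0pt, 40.5pt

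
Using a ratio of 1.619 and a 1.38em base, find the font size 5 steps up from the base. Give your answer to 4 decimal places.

1.38 × 1.619⁵ = 1.38 × 11.12332 ≈ 15.3502

15.3502em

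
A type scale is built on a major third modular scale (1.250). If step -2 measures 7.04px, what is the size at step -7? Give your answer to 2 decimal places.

Moving from step -2 to step -7 is 5 steps down, so divide by r⁵.
7.04 ÷ 1.250⁵ = 7.04 ÷ 3.05176 ≈ 2.307

2.31px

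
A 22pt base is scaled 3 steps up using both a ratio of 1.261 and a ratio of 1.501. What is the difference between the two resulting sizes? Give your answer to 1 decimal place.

At 1.261: 22.0 × 1.261³ = 44.113pt
At 1.501: 22.0 × 1.501³ = 74.399pt
Difference: 74.399 − 44.113 = 30.286pt

30.3pt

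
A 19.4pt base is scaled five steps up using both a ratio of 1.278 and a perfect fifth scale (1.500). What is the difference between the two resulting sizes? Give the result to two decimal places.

81.18pt

At 1.278: 19.4 × 1.278⁵ = 66.1388pt
Perfect fifth: 19.4 × 1.500⁵ = 147.3187pt
Difference: 147.3187 − 66.1388 = 81.1799pt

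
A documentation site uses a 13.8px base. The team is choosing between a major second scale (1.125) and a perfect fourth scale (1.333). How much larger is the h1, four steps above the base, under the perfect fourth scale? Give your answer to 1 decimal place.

Major second: 13.8 × 1.125⁴ = 22.105px
Perfect fourth: 13.8 × 1.333⁴ = 43.571px
Difference: 43.571 − 22.105 = 21.466px

21.5px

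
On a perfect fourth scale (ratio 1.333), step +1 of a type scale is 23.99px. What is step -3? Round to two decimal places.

7.60px

23.99 ÷ 1.333⁴ = 23.99 ÷ 3.15733 ≈ 7.598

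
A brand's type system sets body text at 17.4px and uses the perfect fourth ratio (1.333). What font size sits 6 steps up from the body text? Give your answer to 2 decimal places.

Every step multiplies by the scale ratio.
17.4 × 1.333⁶ = 17.4 × 5.61023 ≈ 97.62

97.62px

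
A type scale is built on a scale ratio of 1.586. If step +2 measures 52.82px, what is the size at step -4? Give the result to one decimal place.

The gap is -4 − (2) = -6 steps, so the factor is 1.586^-6.
52.82 ÷ 1.586⁶ = 52.82 ÷ 15.91546 ≈ 3.319

3.3px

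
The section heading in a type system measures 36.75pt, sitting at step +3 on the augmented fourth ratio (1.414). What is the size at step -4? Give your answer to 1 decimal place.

3.3pt

36.75 ÷ 1.414⁷ = 36.75 ÷ 11.30175 ≈ 3.252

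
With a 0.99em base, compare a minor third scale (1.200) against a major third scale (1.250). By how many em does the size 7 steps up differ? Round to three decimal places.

Minor third: 0.99 × 1.200⁷ = 3.54735em
Major third: 0.99 × 1.250⁷ = 4.72069em
Difference: 4.72069 − 3.54735 = 1.17334em

1.173em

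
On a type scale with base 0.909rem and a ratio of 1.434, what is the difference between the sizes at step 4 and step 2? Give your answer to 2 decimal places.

Step 2: 0.909 × 1.434² = 1.8692rem
Step 4: 0.909 × 1.434⁴ = 3.8438rem
Difference: 3.8438 − 1.8692 = 1.9746rem

1.97rem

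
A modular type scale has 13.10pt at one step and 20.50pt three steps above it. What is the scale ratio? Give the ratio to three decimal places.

1.161

r³ = 20.50 / 13.10, so r = (20.50/13.10)^(1/3).
r = 1.5649^(1/3) ≈ 1.1610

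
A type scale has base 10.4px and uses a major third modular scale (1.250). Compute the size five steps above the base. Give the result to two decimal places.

Each step on a modular scale multiplies by the ratio, so the size n steps from the base is base × ratioⁿ.
10.4 × 1.250⁵ = 10.4 × 3.05176 ≈ 31.74

31.74px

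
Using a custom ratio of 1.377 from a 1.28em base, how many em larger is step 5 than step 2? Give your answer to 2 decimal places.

Step 2: 1.28 × 1.377² = 2.4270em
Step 5: 1.28 × 1.377⁵ = 6.3369em
Difference: 6.3369 − 2.4270 = 3.9099em

3.91em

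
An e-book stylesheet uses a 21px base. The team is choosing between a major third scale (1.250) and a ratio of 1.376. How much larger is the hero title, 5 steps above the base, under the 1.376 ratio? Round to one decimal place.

39.5px

Major third: 21.0 × 1.250⁵ = 64.087px
At 1.376: 21.0 × 1.376⁵ = 103.588px
Difference: 103.588 − 64.087 = 39.501px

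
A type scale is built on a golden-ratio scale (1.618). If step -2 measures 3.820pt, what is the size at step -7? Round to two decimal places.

0.34pt

The gap is -7 − (-2) = -5 steps, so the factor is 1.618^-5.
3.820 ÷ 1.618⁵ = 3.820 ÷ 11.08901 ≈ 0.344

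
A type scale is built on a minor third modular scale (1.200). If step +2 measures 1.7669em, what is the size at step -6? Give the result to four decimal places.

1.7669 ÷ 1.200⁸ = 1.7669 ÷ 4.29982 ≈ 0.4109

0.4109em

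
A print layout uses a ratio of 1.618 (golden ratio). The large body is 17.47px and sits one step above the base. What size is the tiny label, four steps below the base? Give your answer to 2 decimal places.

1.58px

Moving from step +1 to step -4 is 5 steps down, so divide by r⁵.
17.47 ÷ 1.618⁵ = 17.47 ÷ 11.08901 ≈ 1.575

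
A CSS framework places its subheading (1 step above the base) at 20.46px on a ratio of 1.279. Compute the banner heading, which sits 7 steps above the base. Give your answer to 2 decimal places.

89.56px

Moving from step +1 to step +7 is 6 steps up, so multiply by r⁶.
20.46 × 1.279⁶ = 20.46 × 4.37747 ≈ 89.563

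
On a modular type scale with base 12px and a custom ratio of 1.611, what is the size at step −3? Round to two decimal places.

12.0 ÷ 1.611³ = 12.0 ÷ 4.18106 ≈ 2.87

2.87px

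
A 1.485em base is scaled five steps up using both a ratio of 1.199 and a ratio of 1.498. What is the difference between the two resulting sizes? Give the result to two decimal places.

7.52em

At 1.199: 1.485 × 1.199⁵ = 3.6798em
At 1.498: 1.485 × 1.498⁵ = 11.2017em
Difference: 11.2017 − 3.6798 = 7.5219em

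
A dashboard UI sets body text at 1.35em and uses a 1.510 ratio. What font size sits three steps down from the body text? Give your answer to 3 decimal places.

Each step on a modular scale multiplies by the ratio, so the size n steps from the base is base × ratioⁿ.
1.35 ÷ 1.510³ = 1.35 ÷ 3.44295 ≈ 0.392

0.392em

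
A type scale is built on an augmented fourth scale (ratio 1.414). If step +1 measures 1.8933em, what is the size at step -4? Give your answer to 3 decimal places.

Moving from step +1 to step -4 is 5 steps down, so divide by r⁵.
1.8933 ÷ 1.414⁵ = 1.8933 ÷ 5.65258 ≈ 0.335

0.335em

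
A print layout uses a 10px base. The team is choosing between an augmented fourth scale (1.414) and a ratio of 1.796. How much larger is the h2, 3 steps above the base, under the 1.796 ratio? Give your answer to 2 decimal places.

29.66px

Augmented fourth: 10.0 × 1.414³ = 28.2715px
At 1.796: 10.0 × 1.796³ = 57.9321px
Difference: 57.9321 − 28.2715 = 29.6606px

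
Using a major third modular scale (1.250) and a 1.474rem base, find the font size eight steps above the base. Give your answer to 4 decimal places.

1.474 × 1.250⁸ = 1.474 × 5.96046 ≈ 8.7857

8.7857rem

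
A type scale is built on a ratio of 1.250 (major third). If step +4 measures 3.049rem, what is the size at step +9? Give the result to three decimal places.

9.305rem

3.049 × 1.250⁵ = 3.049 × 3.05176 ≈ 9.305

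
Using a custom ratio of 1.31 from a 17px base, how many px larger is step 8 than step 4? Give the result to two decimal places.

Step 4: 17.0 × 1.31⁴ = 50.0650px
Step 8: 17.0 × 1.31⁸ = 147.4413px
Difference: 147.4413 − 50.0650 = 97.3763px

97.38px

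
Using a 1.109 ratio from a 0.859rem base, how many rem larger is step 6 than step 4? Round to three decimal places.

Step 4: 0.859 × 1.109⁴ = 1.29933rem
Step 6: 0.859 × 1.109⁶ = 1.59802rem
Difference: 1.59802 − 1.29933 = 0.29869rem

0.299rem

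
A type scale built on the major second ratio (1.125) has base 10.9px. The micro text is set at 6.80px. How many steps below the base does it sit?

1.125ⁿ = 10.9 / 6.80 = 1.6029
n = ln(1.6029) / ln(1.125) = 0.4718 / 0.1178 ≈ 4.01

4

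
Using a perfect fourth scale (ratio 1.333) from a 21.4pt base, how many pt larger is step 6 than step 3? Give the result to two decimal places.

Step 3: 21.4 × 1.333³ = 50.6879pt
Step 6: 21.4 × 1.333⁶ = 120.0590pt
Difference: 120.0590 − 50.6879 = 69.3711pt

69.37pt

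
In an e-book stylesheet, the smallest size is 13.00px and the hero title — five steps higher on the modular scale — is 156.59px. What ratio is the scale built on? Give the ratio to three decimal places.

1.645

The ratio satisfies 13.00 × r⁵ = 156.59, so r = (156.59 / 13.00)^(1/5).
r = 12.0454^(1/5) ≈ 1.6450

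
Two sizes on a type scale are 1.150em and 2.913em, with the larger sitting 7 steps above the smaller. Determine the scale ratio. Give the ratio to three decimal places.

r⁷ = 2.913 / 1.150, so r = (2.913/1.150)^(1/7).
r = 2.5330^(1/7) ≈ 1.1420

1.142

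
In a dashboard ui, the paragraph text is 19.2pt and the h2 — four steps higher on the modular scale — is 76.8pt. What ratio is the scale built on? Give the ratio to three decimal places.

r⁴ = 76.8 / 19.2, so r = (76.8/19.2)^(1/4).
r = 4.0000^(1/4) ≈ 1.4142

1.414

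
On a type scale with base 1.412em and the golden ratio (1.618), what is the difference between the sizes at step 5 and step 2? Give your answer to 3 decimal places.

Step 2: 1.412 × 1.618² = 3.69651em
Step 5: 1.412 × 1.618⁵ = 15.65768em
Difference: 15.65768 − 3.69651 = 11.96117em

11.961em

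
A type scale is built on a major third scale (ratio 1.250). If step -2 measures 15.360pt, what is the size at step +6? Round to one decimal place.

The gap is 6 − (-2) = 8 steps, so the factor is 1.250^8.
15.360 × 1.250⁸ = 15.360 × 5.96046 ≈ 91.553

91.6pt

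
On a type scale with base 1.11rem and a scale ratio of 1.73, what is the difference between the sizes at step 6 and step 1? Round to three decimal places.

27.837rem

Step 1: 1.11 × 1.73 = 1.92030rem
Step 6: 1.11 × 1.73⁶ = 29.75772rem
Difference: 29.75772 − 1.92030 = 27.83742rem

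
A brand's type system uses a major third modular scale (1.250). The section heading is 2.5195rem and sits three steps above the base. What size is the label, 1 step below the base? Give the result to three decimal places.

The gap is -1 − (3) = -4 steps, so the factor is 1.250^-4.
2.5195 ÷ 1.250⁴ = 2.5195 ÷ 2.44141 ≈ 1.032

1.032rem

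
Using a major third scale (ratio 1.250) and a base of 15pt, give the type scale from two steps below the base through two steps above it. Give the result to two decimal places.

Step -2: 15.0 ÷ 1.250² = 9.60
Step -1: 15.0 ÷ 1.250 = 12.00
Step 0: 15pt
Step 1: 15.0 × 1.250 = 18.75
Step 2: 15.0 × 1.250² = 23.44

9.60pt, 12.00pt, 15.00pt, 18.75pt, 23.44pt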